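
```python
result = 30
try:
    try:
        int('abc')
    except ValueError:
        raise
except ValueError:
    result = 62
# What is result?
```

Step-by-step execution trace:
1. Inner try: `int('abc')` raises ValueError.
2. Inner `except ValueError` matches; bare `raise` re-raises the same ValueError.
3. Outer `except ValueError` matches → result = 62.
Result: 62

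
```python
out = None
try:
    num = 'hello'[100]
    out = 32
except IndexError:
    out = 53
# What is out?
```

Step-by-step execution trace:
1. `num = 'hello'[100]` raises IndexError.
2. `out = 32` is not reached.
3. `except IndexError` matches → out = 53.
Result: 53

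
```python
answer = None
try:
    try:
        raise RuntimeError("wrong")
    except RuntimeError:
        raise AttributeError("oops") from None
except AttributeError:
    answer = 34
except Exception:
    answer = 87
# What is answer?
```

Step-by-step execution trace:
1. Inner try raises RuntimeError; inner `except RuntimeError` catches it.
2. `raise AttributeError(...) from None` raises AttributeError (from None suppresses __context__, but the active exception is still AttributeError).
3. Outer `except AttributeError` matches → answer = 34.
4. `except Exception` is not reached.
Result: 34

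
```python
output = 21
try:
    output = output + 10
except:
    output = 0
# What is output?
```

Step-by-step execution trace:
1. output starts at 21.
2. try: `output = output + 10` → output = 31. No exception raised.
3. `except` is skipped.
Result: 31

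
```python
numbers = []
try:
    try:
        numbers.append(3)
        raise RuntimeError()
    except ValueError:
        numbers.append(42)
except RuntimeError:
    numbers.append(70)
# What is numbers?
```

Step-by-step execution trace:
1. Inner try: `numbers.append(3)` → numbers = [3].
2. `raise RuntimeError()` raises RuntimeError.
3. Inner `except ValueError` does not match RuntimeError; exception propagates to outer try.
4. Outer `except RuntimeError` matches → `numbers.append(70)` → numbers = [3, 70].
Result: [3, 70]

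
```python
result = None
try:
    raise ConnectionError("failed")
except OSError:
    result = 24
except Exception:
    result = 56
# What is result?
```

Step-by-step execution trace:
1. `raise ConnectionError(...)` raises ConnectionError.
2. `except OSError` matches (ConnectionError is a subclass of OSError) → result = 24.
3. `except Exception` is not reached.
Result: 24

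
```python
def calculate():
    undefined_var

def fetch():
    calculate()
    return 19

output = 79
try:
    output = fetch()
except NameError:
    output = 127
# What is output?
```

Step-by-step execution trace:
1. output starts at 79.
2. try: `fetch()` calls `calculate()`.
3. `calculate()` evaluates `undefined_var`, which raises NameError; it propagates through fetch (uncaught).
4. `return 19` in fetch is not reached; the assignment to output does not complete.
5. `except NameError` matches → output = 127.
Result: 127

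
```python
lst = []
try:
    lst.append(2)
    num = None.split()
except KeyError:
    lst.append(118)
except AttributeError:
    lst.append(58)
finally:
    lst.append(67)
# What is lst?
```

Step-by-step execution trace:
1. try: `lst.append(2)` → lst = [2].
2. `num = None.split()` raises AttributeError.
3. `except KeyError` does not match AttributeError; skipped.
4. `except AttributeError` matches → `lst.append(58)` → lst = [2, 58].
5. finally always runs: `lst.append(67)` → lst = [2, 58, 67].
Result: [2, 58, 67]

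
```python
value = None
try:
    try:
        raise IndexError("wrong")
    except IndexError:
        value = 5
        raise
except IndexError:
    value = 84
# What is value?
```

Step-by-step execution trace:
1. Inner try: `raise IndexError("wrong")` raises IndexError.
2. Inner `except IndexError` matches → value = 5.
3. bare `raise` re-raises the same IndexError.
4. Outer `except IndexError` matches → value = 84.
Result: 84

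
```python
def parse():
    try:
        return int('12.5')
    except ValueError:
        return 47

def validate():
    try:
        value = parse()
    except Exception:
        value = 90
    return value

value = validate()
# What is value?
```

Step-by-step execution trace:
1. `validate()` calls `parse()`.
2. In parse: `int('12.5')` raises ValueError; `except ValueError` catches it → returns 47.
3. In validate: `value = parse()` → value = 47. No exception reaches validate.
4. `except Exception` is skipped; validate returns 47.
5. value = 47.
Result: 47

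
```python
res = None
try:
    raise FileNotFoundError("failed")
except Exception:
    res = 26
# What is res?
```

Step-by-step execution trace:
1. `raise FileNotFoundError(...)` raises FileNotFoundError.
2. `except Exception` matches (FileNotFoundError is a subclass of Exception) → res = 26.
Result: 26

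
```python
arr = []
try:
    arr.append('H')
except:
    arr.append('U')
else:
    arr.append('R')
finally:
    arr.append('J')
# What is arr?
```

Step-by-step execution trace:
1. try: `arr.append('H')` → arr = ['H']. No exception raised.
2. `except` is skipped.
3. `else` runs: `arr.append('R')` → arr = ['H', 'R'].
4. `finally` always runs: `arr.append('J')` → arr = ['H', 'R', 'J'].
Result: ['H', 'R', 'J']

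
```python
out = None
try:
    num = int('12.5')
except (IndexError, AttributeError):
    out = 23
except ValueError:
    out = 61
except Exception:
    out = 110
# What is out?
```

Step-by-step execution trace:
1. `num = int('12.5')` raises ValueError.
2. `except (IndexError, AttributeError)` does not match ValueError; skipped.
3. `except ValueError` matches (exact type match) → out = 61.
4. `except Exception` is not reached.
Result: 61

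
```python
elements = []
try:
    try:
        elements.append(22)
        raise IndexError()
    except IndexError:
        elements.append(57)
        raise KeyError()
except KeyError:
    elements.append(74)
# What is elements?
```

Step-by-step execution trace:
1. Inner try: `elements.append(22)` → elements = [22].
2. `raise IndexError()` raises IndexError.
3. Inner `except IndexError` matches → `elements.append(57)` → elements = [22, 57].
4. `raise KeyError()` raises KeyError; propagates to outer try.
5. Outer `except KeyError` matches → `elements.append(74)` → elements = [22, 57, 74].
Result: [22, 57, 74]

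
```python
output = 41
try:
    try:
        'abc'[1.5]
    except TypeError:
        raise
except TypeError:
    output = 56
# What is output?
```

Step-by-step execution trace:
1. Inner try: `'abc'[1.5]` raises TypeError.
2. Inner `except TypeError` matches; bare `raise` re-raises the same TypeError.
3. Outer `except TypeError` matches → output = 56.
Result: 56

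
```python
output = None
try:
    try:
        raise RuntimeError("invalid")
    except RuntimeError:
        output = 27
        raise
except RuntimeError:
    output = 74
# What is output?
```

Step-by-step execution trace:
1. Inner try: `raise RuntimeError("invalid")` raises RuntimeError.
2. Inner `except RuntimeError` matches → output = 27.
3. bare `raise` re-raises the same RuntimeError.
4. Outer `except RuntimeError` matches → output = 74.
Result: 74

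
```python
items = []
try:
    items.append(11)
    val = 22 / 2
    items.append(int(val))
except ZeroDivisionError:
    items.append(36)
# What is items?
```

Step-by-step execution trace:
1. try: `items.append(11)` → items = [11].
2. `val = 22 / 2` → val = 11.0. No exception raised.
3. `items.append(int(val))` → items = [11, 11].
4. `except ZeroDivisionError` is skipped (no exception was raised).
Result: [11, 11]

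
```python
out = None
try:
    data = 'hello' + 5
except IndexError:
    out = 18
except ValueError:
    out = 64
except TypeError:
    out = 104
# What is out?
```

Step-by-step execution trace:
1. `data = 'hello' + 5` raises TypeError.
2. `except IndexError` does not match TypeError; skipped.
3. `except ValueError` does not match TypeError; skipped.
4. `except TypeError` matches → out = 104.
Result: 104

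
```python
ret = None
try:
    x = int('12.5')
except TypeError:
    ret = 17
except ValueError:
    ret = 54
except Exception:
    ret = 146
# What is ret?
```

Step-by-step execution trace:
1. `x = int('12.5')` raises ValueError.
2. `except TypeError` does not match ValueError; skipped.
3. `except ValueError` matches → ret = 54.
4. Remaining except clauses are skipped.
Result: 54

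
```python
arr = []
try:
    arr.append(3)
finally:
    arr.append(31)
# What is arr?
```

Step-by-step execution trace:
1. try: `arr.append(3)` → arr = [3].
2. The try body completes without raising.
3. finally always runs: `arr.append(31)` → arr = [3, 31].
Result: [3, 31]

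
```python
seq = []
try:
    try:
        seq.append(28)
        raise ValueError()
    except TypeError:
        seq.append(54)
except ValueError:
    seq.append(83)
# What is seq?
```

Step-by-step execution trace:
1. Inner try: `seq.append(28)` → seq = [28].
2. `raise ValueError()` raises ValueError.
3. Inner `except TypeError` does not match ValueError; exception propagates to outer try.
4. Outer `except ValueError` matches → `seq.append(83)` → seq = [28, 83].
Result: [28, 83]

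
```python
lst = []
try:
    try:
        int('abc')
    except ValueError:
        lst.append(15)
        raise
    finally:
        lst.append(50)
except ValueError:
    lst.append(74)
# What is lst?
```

Step-by-step execution trace:
1. Inner try: `int('abc')` raises ValueError.
2. Inner `except ValueError` matches → `lst.append(15)` → lst = [15].
3. bare `raise` re-raises ValueError.
4. Inner `finally` runs during unwinding: `lst.append(50)` → lst = [15, 50].
5. Outer `except ValueError` matches → `lst.append(74)` → lst = [15, 50, 74].
Result: [15, 50, 74]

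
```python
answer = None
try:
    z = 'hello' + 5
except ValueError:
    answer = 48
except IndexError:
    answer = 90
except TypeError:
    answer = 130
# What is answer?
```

Step-by-step execution trace:
1. `z = 'hello' + 5` raises TypeError.
2. `except ValueError` does not match TypeError; skipped.
3. `except IndexError` does not match TypeError; skipped.
4. `except TypeError` matches → answer = 130.
Result: 130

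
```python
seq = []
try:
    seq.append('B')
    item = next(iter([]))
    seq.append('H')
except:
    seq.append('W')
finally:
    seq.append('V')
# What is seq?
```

Step-by-step execution trace:
1. try: `seq.append('B')` → seq = ['B'].
2. `item = next(iter([]))` raises StopIteration; `seq.append('H')` is not reached.
3. bare `except` matches → `seq.append('W')` → seq = ['B', 'W'].
4. finally always runs: `seq.append('V')` → seq = ['B', 'W', 'V'].
Result: ['B', 'W', 'V']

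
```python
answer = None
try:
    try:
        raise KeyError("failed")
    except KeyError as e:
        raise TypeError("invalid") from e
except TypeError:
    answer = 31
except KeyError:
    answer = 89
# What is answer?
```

Step-by-step execution trace:
1. Inner try raises KeyError; inner `except KeyError as e` catches it.
2. `raise TypeError(...) from e` raises TypeError (KeyError is attached as __cause__, but only TypeError is active).
3. Outer `except TypeError` matches → answer = 31.
4. `except KeyError` is not reached.
Result: 31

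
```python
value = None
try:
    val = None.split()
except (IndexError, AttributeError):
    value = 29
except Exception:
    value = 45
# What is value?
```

Step-by-step execution trace:
1. `val = None.split()` raises AttributeError.
2. `except (IndexError, AttributeError)` matches (AttributeError is in the tuple) → value = 29.
3. `except Exception` is not reached.
Result: 29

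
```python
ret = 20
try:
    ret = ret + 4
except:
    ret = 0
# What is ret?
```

Step-by-step execution trace:
1. ret starts at 20.
2. try: `ret = ret + 4` → ret = 24. No exception raised.
3. `except` is skipped.
Result: 24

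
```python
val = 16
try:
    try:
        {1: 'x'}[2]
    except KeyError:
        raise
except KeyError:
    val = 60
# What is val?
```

Step-by-step execution trace:
1. Inner try: `{1: 'x'}[2]` raises KeyError.
2. Inner `except KeyError` matches; bare `raise` re-raises the same KeyError.
3. Outer `except KeyError` matches → val = 60.
Result: 60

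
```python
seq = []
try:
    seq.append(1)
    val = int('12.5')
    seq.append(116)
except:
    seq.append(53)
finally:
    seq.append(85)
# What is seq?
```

Step-by-step execution trace:
1. try: `seq.append(1)` → seq = [1].
2. `val = int('12.5')` raises ValueError; `seq.append(116)` is not reached.
3. bare `except` matches → `seq.append(53)` → seq = [1, 53].
4. finally always runs: `seq.append(85)` → seq = [1, 53, 85].
Result: [1, 53, 85]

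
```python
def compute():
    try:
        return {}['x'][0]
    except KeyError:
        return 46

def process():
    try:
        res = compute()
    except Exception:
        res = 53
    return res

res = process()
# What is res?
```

Step-by-step execution trace:
1. `process()` calls `compute()`.
2. In compute: `{}['x'][0]` raises KeyError; `except KeyError` catches it → returns 46.
3. In process: `res = compute()` → res = 46. No exception reaches process.
4. `except Exception` is skipped; process returns 46.
5. res = 46.
Result: 46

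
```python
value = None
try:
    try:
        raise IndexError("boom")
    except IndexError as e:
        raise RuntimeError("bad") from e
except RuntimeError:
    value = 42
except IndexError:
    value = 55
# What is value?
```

Step-by-step execution trace:
1. Inner try raises IndexError; inner `except IndexError as e` catches it.
2. `raise RuntimeError(...) from e` raises RuntimeError (IndexError is attached as __cause__, but only RuntimeError is active).
3. Outer `except RuntimeError` matches → value = 42.
4. `except IndexError` is not reached.
Result: 42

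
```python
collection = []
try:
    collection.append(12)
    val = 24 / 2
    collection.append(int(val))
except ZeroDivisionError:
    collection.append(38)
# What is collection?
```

Step-by-step execution trace:
1. try: `collection.append(12)` → collection = [12].
2. `val = 24 / 2` → val = 12.0. No exception raised.
3. `collection.append(int(val))` → collection = [12, 12].
4. `except ZeroDivisionError` is skipped (no exception was raised).
Result: [12, 12]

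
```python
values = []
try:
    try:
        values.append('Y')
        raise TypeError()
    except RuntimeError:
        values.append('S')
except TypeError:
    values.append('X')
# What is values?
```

Step-by-step execution trace:
1. Inner try: `values.append('Y')` → values = ['Y'].
2. `raise TypeError()` raises TypeError.
3. Inner `except RuntimeError` does not match TypeError; exception propagates to outer try.
4. Outer `except TypeError` matches → `values.append('X')` → values = ['Y', 'X'].
Result: ['Y', 'X']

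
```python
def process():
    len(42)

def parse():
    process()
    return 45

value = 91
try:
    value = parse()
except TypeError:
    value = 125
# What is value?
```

Step-by-step execution trace:
1. value starts at 91.
2. try: `parse()` calls `process()`.
3. `process()` evaluates `len(42)`, which raises TypeError; it propagates through parse (uncaught).
4. `return 45` in parse is not reached; the assignment to value does not complete.
5. `except TypeError` matches → value = 125.
Result: 125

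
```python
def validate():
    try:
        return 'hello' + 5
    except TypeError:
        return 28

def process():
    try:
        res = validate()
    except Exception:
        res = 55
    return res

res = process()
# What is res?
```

Step-by-step execution trace:
1. `process()` calls `validate()`.
2. In validate: `'hello' + 5` raises TypeError; `except TypeError` catches it → returns 28.
3. In process: `res = validate()` → res = 28. No exception reaches process.
4. `except Exception` is skipped; process returns 28.
5. res = 28.
Result: 28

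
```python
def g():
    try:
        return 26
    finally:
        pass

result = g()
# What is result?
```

Step-by-step execution trace:
1. `g()` enters try: `return 26` sets pending return value 26.
2. Before returning, `finally: pass` runs (no effect).
3. g() returns 26 → result = 26.
Result: 26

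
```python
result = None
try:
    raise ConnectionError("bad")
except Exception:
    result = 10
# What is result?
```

Step-by-step execution trace:
1. `raise ConnectionError(...)` raises ConnectionError.
2. `except Exception` matches (ConnectionError is a subclass of Exception) → result = 10.
Result: 10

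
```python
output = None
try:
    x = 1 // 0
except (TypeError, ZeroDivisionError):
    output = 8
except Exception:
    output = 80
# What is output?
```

Step-by-step execution trace:
1. `x = 1 // 0` raises ZeroDivisionError.
2. `except (TypeError, ZeroDivisionError)` matches (ZeroDivisionError is in the tuple) → output = 8.
3. `except Exception` is not reached.
Result: 8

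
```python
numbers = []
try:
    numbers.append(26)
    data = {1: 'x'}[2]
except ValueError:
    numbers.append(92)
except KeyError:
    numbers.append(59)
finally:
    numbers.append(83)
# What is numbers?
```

Step-by-step execution trace:
1. try: `numbers.append(26)` → numbers = [26].
2. `data = {1: 'x'}[2]` raises KeyError.
3. `except ValueError` does not match KeyError; skipped.
4. `except KeyError` matches → `numbers.append(59)` → numbers = [26, 59].
5. finally always runs: `numbers.append(83)` → numbers = [26, 59, 83].
Result: [26, 59, 83]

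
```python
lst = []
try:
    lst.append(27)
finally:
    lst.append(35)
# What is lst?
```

Step-by-step execution trace:
1. try: `lst.append(27)` → lst = [27].
2. The try body completes without raising.
3. finally always runs: `lst.append(35)` → lst = [27, 35].
Result: [27, 35]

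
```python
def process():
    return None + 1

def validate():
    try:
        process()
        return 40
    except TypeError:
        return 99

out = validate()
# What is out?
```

Step-by-step execution trace:
1. `validate()` calls `process()`.
2. `process()` evaluates `None + 1`, which raises TypeError; it propagates to the caller.
3. `return 40` is not reached.
4. `except TypeError` in validate matches → returns 99.
5. out = 99.
Result: 99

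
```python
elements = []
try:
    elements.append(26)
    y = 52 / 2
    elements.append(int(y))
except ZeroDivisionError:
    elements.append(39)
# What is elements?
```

Step-by-step execution trace:
1. try: `elements.append(26)` → elements = [26].
2. `y = 52 / 2` → y = 26.0. No exception raised.
3. `elements.append(int(y))` → elements = [26, 26].
4. `except ZeroDivisionError` is skipped (no exception was raised).
Result: [26, 26]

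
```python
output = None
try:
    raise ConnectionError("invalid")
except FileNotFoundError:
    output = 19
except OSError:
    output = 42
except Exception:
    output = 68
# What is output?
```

Step-by-step execution trace:
1. `raise ConnectionError(...)` raises ConnectionError.
2. `except FileNotFoundError` does not match (ConnectionError is not a subclass of FileNotFoundError); skipped.
3. `except OSError` matches (ConnectionError is a subclass of OSError) → output = 42.
4. `except Exception` is not reached.
Result: 42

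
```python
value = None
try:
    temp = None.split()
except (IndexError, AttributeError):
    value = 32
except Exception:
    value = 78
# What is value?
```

Step-by-step execution trace:
1. `temp = None.split()` raises AttributeError.
2. `except (IndexError, AttributeError)` matches (AttributeError is in the tuple) → value = 32.
3. `except Exception` is not reached.
Result: 32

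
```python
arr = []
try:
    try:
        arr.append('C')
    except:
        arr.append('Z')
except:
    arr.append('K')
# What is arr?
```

Step-by-step execution trace:
1. Inner try: `arr.append('C')` → arr = ['C']. No exception raised.
2. Inner `except` is skipped.
3. Inner try completes normally; outer `except` is skipped.
Result: ['C']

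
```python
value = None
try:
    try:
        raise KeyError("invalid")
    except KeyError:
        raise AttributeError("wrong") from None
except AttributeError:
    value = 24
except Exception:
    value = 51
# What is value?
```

Step-by-step execution trace:
1. Inner try raises KeyError; inner `except KeyError` catches it.
2. `raise AttributeError(...) from None` raises AttributeError (from None suppresses __context__, but the active exception is still AttributeError).
3. Outer `except AttributeError` matches → value = 24.
4. `except Exception` is not reached.
Result: 24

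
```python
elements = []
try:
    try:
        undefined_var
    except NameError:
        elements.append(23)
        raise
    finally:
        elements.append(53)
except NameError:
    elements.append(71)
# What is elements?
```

Step-by-step execution trace:
1. Inner try: `undefined_var` raises NameError.
2. Inner `except NameError` matches → `elements.append(23)` → elements = [23].
3. bare `raise` re-raises NameError.
4. Inner `finally` runs during unwinding: `elements.append(53)` → elements = [23, 53].
5. Outer `except NameError` matches → `elements.append(71)` → elements = [23, 53, 71].
Result: [23, 53, 71]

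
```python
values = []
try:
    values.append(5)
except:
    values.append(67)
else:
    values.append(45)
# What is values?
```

Step-by-step execution trace:
1. try: `values.append(5)` → values = [5]. No exception raised.
2. `except` is skipped.
3. `else` runs (try completed without exception): `values.append(45)` → values = [5, 45].
Result: [5, 45]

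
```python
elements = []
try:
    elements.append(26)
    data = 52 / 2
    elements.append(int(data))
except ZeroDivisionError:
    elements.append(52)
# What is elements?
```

Step-by-step execution trace:
1. try: `elements.append(26)` → elements = [26].
2. `data = 52 / 2` → data = 26.0. No exception raised.
3. `elements.append(int(data))` → elements = [26, 26].
4. `except ZeroDivisionError` is skipped (no exception was raised).
Result: [26, 26]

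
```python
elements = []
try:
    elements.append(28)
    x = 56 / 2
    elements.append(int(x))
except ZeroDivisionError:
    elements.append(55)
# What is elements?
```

Step-by-step execution trace:
1. try: `elements.append(28)` → elements = [28].
2. `x = 56 / 2` → x = 28.0. No exception raised.
3. `elements.append(int(x))` → elements = [28, 28].
4. `except ZeroDivisionError` is skipped (no exception was raised).
Result: [28, 28]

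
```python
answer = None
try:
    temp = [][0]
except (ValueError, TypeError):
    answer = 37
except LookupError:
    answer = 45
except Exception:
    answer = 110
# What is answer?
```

Step-by-step execution trace:
1. `temp = [][0]` raises IndexError.
2. `except (ValueError, TypeError)` does not match IndexError; skipped.
3. `except LookupError` matches (IndexError is a subclass of LookupError) → answer = 45.
4. `except Exception` is not reached.
Result: 45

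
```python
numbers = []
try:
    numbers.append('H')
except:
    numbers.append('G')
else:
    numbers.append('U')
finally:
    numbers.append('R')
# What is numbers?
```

Step-by-step execution trace:
1. try: `numbers.append('H')` → numbers = ['H']. No exception raised.
2. `except` is skipped.
3. `else` runs: `numbers.append('U')` → numbers = ['H', 'U'].
4. `finally` always runs: `numbers.append('R')` → numbers = ['H', 'U', 'R'].
Result: ['H', 'U', 'R']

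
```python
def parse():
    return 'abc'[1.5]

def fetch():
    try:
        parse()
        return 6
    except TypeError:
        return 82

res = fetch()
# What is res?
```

Step-by-step execution trace:
1. `fetch()` calls `parse()`.
2. `parse()` evaluates `'abc'[1.5]`, which raises TypeError; it propagates to the caller.
3. `return 6` is not reached.
4. `except TypeError` in fetch matches → returns 82.
5. res = 82.
Result: 82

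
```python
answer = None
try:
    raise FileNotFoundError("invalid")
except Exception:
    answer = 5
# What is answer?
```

Step-by-step execution trace:
1. `raise FileNotFoundError(...)` raises FileNotFoundError.
2. `except Exception` matches (FileNotFoundError is a subclass of Exception) → answer = 5.
Result: 5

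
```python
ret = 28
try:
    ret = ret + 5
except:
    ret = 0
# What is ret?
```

Step-by-step execution trace:
1. ret starts at 28.
2. try: `ret = ret + 5` → ret = 33. No exception raised.
3. `except` is skipped.
Result: 33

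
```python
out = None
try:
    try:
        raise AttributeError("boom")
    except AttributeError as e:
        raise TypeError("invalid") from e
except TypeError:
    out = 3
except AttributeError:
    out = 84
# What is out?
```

Step-by-step execution trace:
1. Inner try raises AttributeError; inner `except AttributeError as e` catches it.
2. `raise TypeError(...) from e` raises TypeError (AttributeError is attached as __cause__, but only TypeError is active).
3. Outer `except TypeError` matches → out = 3.
4. `except AttributeError` is not reached.
Result: 3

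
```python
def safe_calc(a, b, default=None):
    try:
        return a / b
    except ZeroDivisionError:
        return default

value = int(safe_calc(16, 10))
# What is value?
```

Step-by-step execution trace:
1. `safe_calc(16, 10)` enters try: `return 16 / 10` → returns 1.6. No exception raised.
2. `except ZeroDivisionError` is skipped.
3. `int(1.6)` → 1 → value = 1.
Result: 1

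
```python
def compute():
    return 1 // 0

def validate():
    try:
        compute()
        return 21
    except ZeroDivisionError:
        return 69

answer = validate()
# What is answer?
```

Step-by-step execution trace:
1. `validate()` calls `compute()`.
2. `compute()` evaluates `1 // 0`, which raises ZeroDivisionError; it propagates to the caller.
3. `return 21` is not reached.
4. `except ZeroDivisionError` in validate matches → returns 69.
5. answer = 69.
Result: 69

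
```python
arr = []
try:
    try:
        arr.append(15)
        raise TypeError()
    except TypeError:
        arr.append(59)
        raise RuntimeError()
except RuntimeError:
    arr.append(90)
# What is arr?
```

Step-by-step execution trace:
1. Inner try: `arr.append(15)` → arr = [15].
2. `raise TypeError()` raises TypeError.
3. Inner `except TypeError` matches → `arr.append(59)` → arr = [15, 59].
4. `raise RuntimeError()` raises RuntimeError; propagates to outer try.
5. Outer `except RuntimeError` matches → `arr.append(90)` → arr = [15, 59, 90].
Result: [15, 59, 90]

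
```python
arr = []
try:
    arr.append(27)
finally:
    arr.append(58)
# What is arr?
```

Step-by-step execution trace:
1. try: `arr.append(27)` → arr = [27].
2. The try body completes without raising.
3. finally always runs: `arr.append(58)` → arr = [27, 58].
Result: [27, 58]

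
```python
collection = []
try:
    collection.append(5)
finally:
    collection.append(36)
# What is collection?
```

Step-by-step execution trace:
1. try: `collection.append(5)` → collection = [5].
2. The try body completes without raising.
3. finally always runs: `collection.append(36)` → collection = [5, 36].
Result: [5, 36]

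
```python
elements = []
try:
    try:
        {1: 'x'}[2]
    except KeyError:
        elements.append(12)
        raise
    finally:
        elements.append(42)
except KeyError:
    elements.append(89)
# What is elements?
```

Step-by-step execution trace:
1. Inner try: `{1: 'x'}[2]` raises KeyError.
2. Inner `except KeyError` matches → `elements.append(12)` → elements = [12].
3. bare `raise` re-raises KeyError.
4. Inner `finally` runs during unwinding: `elements.append(42)` → elements = [12, 42].
5. Outer `except KeyError` matches → `elements.append(89)` → elements = [12, 42, 89].
Result: [12, 42, 89]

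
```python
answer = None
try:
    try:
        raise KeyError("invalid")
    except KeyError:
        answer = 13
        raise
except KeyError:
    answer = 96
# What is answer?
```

Step-by-step execution trace:
1. Inner try: `raise KeyError("invalid")` raises KeyError.
2. Inner `except KeyError` matches → answer = 13.
3. bare `raise` re-raises the same KeyError.
4. Outer `except KeyError` matches → answer = 96.
Result: 96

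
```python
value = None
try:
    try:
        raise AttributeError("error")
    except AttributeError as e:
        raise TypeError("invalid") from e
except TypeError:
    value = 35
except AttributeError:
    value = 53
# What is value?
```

Step-by-step execution trace:
1. Inner try raises AttributeError; inner `except AttributeError as e` catches it.
2. `raise TypeError(...) from e` raises TypeError (AttributeError is attached as __cause__, but only TypeError is active).
3. Outer `except TypeError` matches → value = 35.
4. `except AttributeError` is not reached.
Result: 35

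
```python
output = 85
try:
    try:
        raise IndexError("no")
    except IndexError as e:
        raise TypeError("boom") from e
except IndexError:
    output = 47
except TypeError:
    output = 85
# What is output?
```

Step-by-step execution trace:
1. Inner try raises IndexError; inner `except IndexError as e` catches it.
2. `raise TypeError(...) from e` raises TypeError (IndexError is attached as __cause__, but only TypeError is active).
3. Outer `except IndexError` does not match TypeError; skipped.
4. Outer `except TypeError` matches → output = 85.
Result: 85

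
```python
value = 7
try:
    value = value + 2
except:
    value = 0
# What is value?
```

Step-by-step execution trace:
1. value starts at 7.
2. try: `value = value + 2` → value = 9. No exception raised.
3. `except` is skipped.
Result: 9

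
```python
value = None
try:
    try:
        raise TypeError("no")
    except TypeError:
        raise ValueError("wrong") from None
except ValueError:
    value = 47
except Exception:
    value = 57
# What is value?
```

Step-by-step execution trace:
1. Inner try raises TypeError; inner `except TypeError` catches it.
2. `raise ValueError(...) from None` raises ValueError (from None suppresses __context__, but the active exception is still ValueError).
3. Outer `except ValueError` matches → value = 47.
4. `except Exception` is not reached.
Result: 47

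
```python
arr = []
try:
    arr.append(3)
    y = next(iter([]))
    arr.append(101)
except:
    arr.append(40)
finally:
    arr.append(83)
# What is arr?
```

Step-by-step execution trace:
1. try: `arr.append(3)` → arr = [3].
2. `y = next(iter([]))` raises StopIteration; `arr.append(101)` is not reached.
3. bare `except` matches → `arr.append(40)` → arr = [3, 40].
4. finally always runs: `arr.append(83)` → arr = [3, 40, 83].
Result: [3, 40, 83]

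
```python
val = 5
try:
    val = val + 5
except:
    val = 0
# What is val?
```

Step-by-step execution trace:
1. val starts at 5.
2. try: `val = val + 5` → val = 10. No exception raised.
3. `except` is skipped.
Result: 10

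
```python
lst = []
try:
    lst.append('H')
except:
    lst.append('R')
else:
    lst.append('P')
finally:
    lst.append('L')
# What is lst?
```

Step-by-step execution trace:
1. try: `lst.append('H')` → lst = ['H']. No exception raised.
2. `except` is skipped.
3. `else` runs: `lst.append('P')` → lst = ['H', 'P'].
4. `finally` always runs: `lst.append('L')` → lst = ['H', 'P', 'L'].
Result: ['H', 'P', 'L']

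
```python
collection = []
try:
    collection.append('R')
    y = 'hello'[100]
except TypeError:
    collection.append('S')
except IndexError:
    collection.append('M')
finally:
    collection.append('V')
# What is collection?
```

Step-by-step execution trace:
1. try: `collection.append('R')` → collection = ['R'].
2. `y = 'hello'[100]` raises IndexError.
3. `except TypeError` does not match IndexError; skipped.
4. `except IndexError` matches → `collection.append('M')` → collection = ['R', 'M'].
5. finally always runs: `collection.append('V')` → collection = ['R', 'M', 'V'].
Result: ['R', 'M', 'V']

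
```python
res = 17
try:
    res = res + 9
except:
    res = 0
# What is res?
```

Step-by-step execution trace:
1. res starts at 17.
2. try: `res = res + 9` → res = 26. No exception raised.
3. `except` is skipped.
Result: 26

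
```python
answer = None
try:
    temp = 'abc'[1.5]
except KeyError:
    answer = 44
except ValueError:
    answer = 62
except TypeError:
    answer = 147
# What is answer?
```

Step-by-step execution trace:
1. `temp = 'abc'[1.5]` raises TypeError.
2. `except KeyError` does not match TypeError; skipped.
3. `except ValueError` does not match TypeError; skipped.
4. `except TypeError` matches → answer = 147.
Result: 147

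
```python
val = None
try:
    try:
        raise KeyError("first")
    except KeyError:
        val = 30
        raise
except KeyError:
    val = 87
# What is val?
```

Step-by-step execution trace:
1. Inner try: `raise KeyError("first")` raises KeyError.
2. Inner `except KeyError` matches → val = 30.
3. bare `raise` re-raises the same KeyError.
4. Outer `except KeyError` matches → val = 87.
Result: 87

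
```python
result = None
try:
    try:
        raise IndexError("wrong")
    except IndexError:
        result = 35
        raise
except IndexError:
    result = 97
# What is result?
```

Step-by-step execution trace:
1. Inner try: `raise IndexError("wrong")` raises IndexError.
2. Inner `except IndexError` matches → result = 35.
3. bare `raise` re-raises the same IndexError.
4. Outer `except IndexError` matches → result = 97.
Result: 97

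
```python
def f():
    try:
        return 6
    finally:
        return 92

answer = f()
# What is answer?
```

Step-by-step execution trace:
1. `f()` enters try: `return 6` sets pending return value 6.
2. Before returning, `finally: return 92` runs and overrides the pending return.
3. f() returns 92 → answer = 92.
Result: 92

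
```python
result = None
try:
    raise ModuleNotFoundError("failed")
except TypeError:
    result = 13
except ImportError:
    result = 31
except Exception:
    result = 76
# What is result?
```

Step-by-step execution trace:
1. `raise ModuleNotFoundError(...)` raises ModuleNotFoundError.
2. `except TypeError` does not match (ModuleNotFoundError is not a subclass of TypeError); skipped.
3. `except ImportError` matches (ModuleNotFoundError is a subclass of ImportError) → result = 31.
4. `except Exception` is not reached.
Result: 31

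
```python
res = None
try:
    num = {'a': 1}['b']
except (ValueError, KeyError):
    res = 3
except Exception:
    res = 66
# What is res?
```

Step-by-step execution trace:
1. `num = {'a': 1}['b']` raises KeyError.
2. `except (ValueError, KeyError)` matches (KeyError is in the tuple) → res = 3.
3. `except Exception` is not reached.
Result: 3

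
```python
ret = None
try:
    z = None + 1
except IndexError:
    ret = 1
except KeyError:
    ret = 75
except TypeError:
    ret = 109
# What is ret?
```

Step-by-step execution trace:
1. `z = None + 1` raises TypeError.
2. `except IndexError` does not match TypeError; skipped.
3. `except KeyError` does not match TypeError; skipped.
4. `except TypeError` matches → ret = 109.
Result: 109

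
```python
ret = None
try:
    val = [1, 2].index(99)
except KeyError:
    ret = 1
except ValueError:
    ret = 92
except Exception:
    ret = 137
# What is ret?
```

Step-by-step execution trace:
1. `val = [1, 2].index(99)` raises ValueError.
2. `except KeyError` does not match ValueError; skipped.
3. `except ValueError` matches → ret = 92.
4. Remaining except clauses are skipped.
Result: 92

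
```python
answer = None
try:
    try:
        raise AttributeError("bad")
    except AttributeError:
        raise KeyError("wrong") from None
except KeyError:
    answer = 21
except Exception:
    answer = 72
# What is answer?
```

Step-by-step execution trace:
1. Inner try raises AttributeError; inner `except AttributeError` catches it.
2. `raise KeyError(...) from None` raises KeyError (from None suppresses __context__, but the active exception is still KeyError).
3. Outer `except KeyError` matches → answer = 21.
4. `except Exception` is not reached.
Result: 21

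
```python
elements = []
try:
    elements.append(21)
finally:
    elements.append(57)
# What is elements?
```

Step-by-step execution trace:
1. try: `elements.append(21)` → elements = [21].
2. The try body completes without raising.
3. finally always runs: `elements.append(57)` → elements = [21, 57].
Result: [21, 57]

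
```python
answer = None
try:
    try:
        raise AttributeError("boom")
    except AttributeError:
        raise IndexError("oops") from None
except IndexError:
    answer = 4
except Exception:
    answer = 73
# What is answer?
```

Step-by-step execution trace:
1. Inner try raises AttributeError; inner `except AttributeError` catches it.
2. `raise IndexError(...) from None` raises IndexError (from None suppresses __context__, but the active exception is still IndexError).
3. Outer `except IndexError` matches → answer = 4.
4. `except Exception` is not reached.
Result: 4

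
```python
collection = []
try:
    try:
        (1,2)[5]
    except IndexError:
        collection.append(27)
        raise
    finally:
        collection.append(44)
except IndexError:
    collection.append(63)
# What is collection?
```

Step-by-step execution trace:
1. Inner try: `(1,2)[5]` raises IndexError.
2. Inner `except IndexError` matches → `collection.append(27)` → collection = [27].
3. bare `raise` re-raises IndexError.
4. Inner `finally` runs during unwinding: `collection.append(44)` → collection = [27, 44].
5. Outer `except IndexError` matches → `collection.append(63)` → collection = [27, 44, 63].
Result: [27, 44, 63]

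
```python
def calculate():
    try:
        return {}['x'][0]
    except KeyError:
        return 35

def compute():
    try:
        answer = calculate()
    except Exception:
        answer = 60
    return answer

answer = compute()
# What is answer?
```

Step-by-step execution trace:
1. `compute()` calls `calculate()`.
2. In calculate: `{}['x'][0]` raises KeyError; `except KeyError` catches it → returns 35.
3. In compute: `answer = calculate()` → answer = 35. No exception reaches compute.
4. `except Exception` is skipped; compute returns 35.
5. answer = 35.
Result: 35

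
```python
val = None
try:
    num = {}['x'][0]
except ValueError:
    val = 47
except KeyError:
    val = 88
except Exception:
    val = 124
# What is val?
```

Step-by-step execution trace:
1. `num = {}['x'][0]` raises KeyError.
2. `except ValueError` does not match KeyError; skipped.
3. `except KeyError` matches → val = 88.
4. Remaining except clauses are skipped.
Result: 88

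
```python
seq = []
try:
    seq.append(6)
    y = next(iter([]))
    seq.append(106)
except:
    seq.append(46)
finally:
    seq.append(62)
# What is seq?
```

Step-by-step execution trace:
1. try: `seq.append(6)` → seq = [6].
2. `y = next(iter([]))` raises StopIteration; `seq.append(106)` is not reached.
3. bare `except` matches → `seq.append(46)` → seq = [6, 46].
4. finally always runs: `seq.append(62)` → seq = [6, 46, 62].
Result: [6, 46, 62]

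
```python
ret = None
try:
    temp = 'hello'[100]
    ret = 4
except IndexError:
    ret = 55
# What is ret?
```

Step-by-step execution trace:
1. `temp = 'hello'[100]` raises IndexError.
2. `ret = 4` is not reached.
3. `except IndexError` matches → ret = 55.
Result: 55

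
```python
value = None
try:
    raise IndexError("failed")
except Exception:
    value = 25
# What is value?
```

Step-by-step execution trace:
1. `raise IndexError(...)` raises IndexError.
2. `except Exception` matches (IndexError is a subclass of Exception) → value = 25.
Result: 25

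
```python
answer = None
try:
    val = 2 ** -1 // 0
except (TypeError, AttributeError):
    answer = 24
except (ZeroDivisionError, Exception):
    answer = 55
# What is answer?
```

Step-by-step execution trace:
1. `val = 2 ** -1 // 0` raises ZeroDivisionError.
2. `except (TypeError, AttributeError)` does not match ZeroDivisionError; skipped.
3. `except (ZeroDivisionError, Exception)` matches (ZeroDivisionError is in the tuple) → answer = 55.
Result: 55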